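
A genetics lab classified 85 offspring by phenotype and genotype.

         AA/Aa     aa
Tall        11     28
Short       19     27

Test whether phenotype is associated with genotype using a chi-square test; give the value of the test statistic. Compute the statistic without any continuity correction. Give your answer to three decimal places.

1.586

Row totals: 39, 46. Column totals: 30, 55. Grand total N = 85.
Expected counts (row total × column total / N):
  Tall, AA/Aa: 39×30/85 = 13.7647
  Tall, aa: 39×55/85 = 25.2353
  Short, AA/Aa: 46×30/85 = 16.2353
  Short, aa: 46×55/85 = 29.7647
Contributions (O − E)²/E:
  (11 − 13.7647)²/13.7647 = 0.5553
  (28 − 25.2353)²/25.2353 = 0.3029
  (19 − 16.2353)²/16.2353 = 0.4708
  (27 − 29.7647)²/29.7647 = 0.2568
χ² = 0.5553 + 0.3029 + 0.4708 + 0.2568 = 1.586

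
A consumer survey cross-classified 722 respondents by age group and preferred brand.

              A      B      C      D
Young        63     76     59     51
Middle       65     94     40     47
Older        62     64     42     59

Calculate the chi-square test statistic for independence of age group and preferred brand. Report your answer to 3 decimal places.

10.792

Row totals: 249, 246, 227. Column totals: 190, 234, 141, 157. Grand total N = 722.
Expected counts (row total × column total / N):
  Young, A: 249×190/722 = 65.5263
  Young, B: 249×234/722 = 80.7008
  Young, C: 249×141/722 = 48.6274
  Young, D: 249×157/722 = 54.1454
  Middle, A: 246×190/722 = 64.7368
  Middle, B: 246×234/722 = 79.7285
  Middle, C: 246×141/722 = 48.0416
  Middle, D: 246×157/722 = 53.4931
  Older, A: 227×190/722 = 59.7368
  Older, B: 227×234/722 = 73.5706
  Older, C: 227×141/722 = 44.3310
  Older, D: 227×157/722 = 49.3615
Contributions (O − E)²/E:
  (63 − 65.5263)²/65.5263 = 0.0974
  (76 − 80.7008)²/80.7008 = 0.2738
  (59 − 48.6274)²/48.6274 = 2.2126
  (51 − 54.1454)²/54.1454 = 0.1827
  (65 − 64.7368)²/64.7368 = 0.0011
  (94 − 79.7285)²/79.7285 = 2.5546
  (40 − 48.0416)²/48.0416 = 1.3461
  (47 − 53.4931)²/53.4931 = 0.7881
  (62 − 59.7368)²/59.7368 = 0.0857
  (64 − 73.5706)²/73.5706 = 1.2450
  (42 − 44.3310)²/44.3310 = 0.1226
  (59 − 49.3615)²/49.3615 = 1.8820
χ² = 0.0974 + 0.2738 + 2.2126 + 0.1827 + 0.0011 + 2.5546 + 1.3461 + 0.7881 + 0.0857 + 1.2450 + 0.1226 + 1.8820 = 10.792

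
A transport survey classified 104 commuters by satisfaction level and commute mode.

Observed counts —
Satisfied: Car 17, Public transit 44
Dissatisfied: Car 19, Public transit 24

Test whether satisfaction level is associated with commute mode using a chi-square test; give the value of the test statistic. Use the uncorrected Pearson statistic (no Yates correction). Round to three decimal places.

Row totals: 61, 43. Column totals: 36, 68. Grand total N = 104.
Expected counts (row total × column total / N):
  Satisfied, Car: 61×36/104 = 21.1154
  Satisfied, Public transit: 61×68/104 = 39.8846
  Dissatisfied, Car: 43×36/104 = 14.8846
  Dissatisfied, Public transit: 43×68/104 = 28.1154
Contributions (O − E)²/E:
  (17 − 21.1154)²/21.1154 = 0.8021
  (44 − 39.8846)²/39.8846 = 0.4246
  (19 − 14.8846)²/14.8846 = 1.1379
  (24 − 28.1154)²/28.1154 = 0.6024
χ² = 0.8021 + 0.4246 + 1.1379 + 0.6024 = 2.967

2.967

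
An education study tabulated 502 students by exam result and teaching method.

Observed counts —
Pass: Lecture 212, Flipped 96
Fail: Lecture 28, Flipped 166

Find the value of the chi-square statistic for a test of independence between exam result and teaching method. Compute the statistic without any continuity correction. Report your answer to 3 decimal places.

141.160

Row totals: 308, 194. Column totals: 240, 262. Grand total N = 502.
Expected counts (row total × column total / N):
  Pass, Lecture: 308×240/502 = 147.2510
  Pass, Flipped: 308×262/502 = 160.7490
  Fail, Lecture: 194×240/502 = 92.7490
  Fail, Flipped: 194×262/502 = 101.2510
Contributions (O − E)²/E:
  (212 − 147.2510)²/147.2510 = 28.4713
  (96 − 160.7490)²/160.7490 = 26.0806
  (28 − 92.7490)²/92.7490 = 45.2019
  (166 − 101.2510)²/101.2510 = 41.4063
χ² = 28.4713 + 26.0806 + 45.2019 + 41.4063 = 141.160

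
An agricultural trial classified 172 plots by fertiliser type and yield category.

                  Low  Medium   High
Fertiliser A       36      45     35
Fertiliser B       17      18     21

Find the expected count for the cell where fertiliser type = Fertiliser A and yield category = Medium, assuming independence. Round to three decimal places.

42.488

Row total (Fertiliser A) = 116; column total (Medium) = 63; grand total N = 172.
Expected count = (row total × column total) / N = 116 × 63 / 172 = 42.488.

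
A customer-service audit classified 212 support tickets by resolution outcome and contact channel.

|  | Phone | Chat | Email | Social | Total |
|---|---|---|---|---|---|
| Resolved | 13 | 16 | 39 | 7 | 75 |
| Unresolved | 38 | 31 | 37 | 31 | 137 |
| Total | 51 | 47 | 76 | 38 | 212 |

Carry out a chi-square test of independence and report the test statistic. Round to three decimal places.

Grand total N = 212.
Expected counts (row total × column total / N):
  Resolved, Phone: 75×51/212 = 18.04245
  Resolved, Chat: 75×47/212 = 16.62736
  Resolved, Email: 75×76/212 = 26.88679
  Resolved, Social: 75×38/212 = 13.44340
  Unresolved, Phone: 137×51/212 = 32.95755
  Unresolved, Chat: 137×47/212 = 30.37264
  Unresolved, Email: 137×76/212 = 49.11321
  Unresolved, Social: 137×38/212 = 24.55660
Contributions (O − E)²/E:
  (13 − 18.04245)²/18.04245 = 1.4092
  (16 − 16.62736)²/16.62736 = 0.0237
  (39 − 26.88679)²/26.88679 = 5.4573
  (7 − 13.44340)²/13.44340 = 3.0883
  (38 − 32.95755)²/32.95755 = 0.7715
  (31 − 30.37264)²/30.37264 = 0.0130
  (37 − 49.11321)²/49.11321 = 2.9876
  (31 − 24.55660)²/24.55660 = 1.6907
χ² = 1.4092 + 0.0237 + 5.4573 + 3.0883 + 0.7715 + 0.0130 + 2.9876 + 1.6907 = 15.441

15.441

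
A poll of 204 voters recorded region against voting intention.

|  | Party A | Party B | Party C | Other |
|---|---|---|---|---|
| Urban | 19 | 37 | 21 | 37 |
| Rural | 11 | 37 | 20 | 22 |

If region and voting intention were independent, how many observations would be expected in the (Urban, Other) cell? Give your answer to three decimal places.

Row total (Urban) = 114; column total (Other) = 59; grand total N = 204.
Expected count = (row total × column total) / N = 114 × 59 / 204 = 32.971.

32.971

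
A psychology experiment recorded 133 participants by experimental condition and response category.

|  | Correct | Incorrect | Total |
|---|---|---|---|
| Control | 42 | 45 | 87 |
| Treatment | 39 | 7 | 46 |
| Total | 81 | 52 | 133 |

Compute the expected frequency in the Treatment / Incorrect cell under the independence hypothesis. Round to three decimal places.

17.985

Row total (Treatment) = 46; column total (Incorrect) = 52; grand total N = 133.
Expected count = (row total × column total) / N = 46 × 52 / 133 = 17.985.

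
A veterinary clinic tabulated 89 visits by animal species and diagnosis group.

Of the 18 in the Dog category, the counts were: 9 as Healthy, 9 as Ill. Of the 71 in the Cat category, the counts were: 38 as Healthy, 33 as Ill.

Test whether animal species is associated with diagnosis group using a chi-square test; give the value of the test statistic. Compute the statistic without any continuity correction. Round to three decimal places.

0.071

Row totals: 18, 71. Column totals: 47, 42. Grand total N = 89.
Expected counts (row total × column total / N):
  Dog, Healthy: 18×47/89 = 9.5056
  Dog, Ill: 18×42/89 = 8.4944
  Cat, Healthy: 71×47/89 = 37.4944
  Cat, Ill: 71×42/89 = 33.5056
Contributions (O − E)²/E:
  (9 − 9.5056)²/9.5056 = 0.0269
  (9 − 8.4944)²/8.4944 = 0.0301
  (38 − 37.4944)²/37.4944 = 0.0068
  (33 − 33.5056)²/33.5056 = 0.0076
χ² = 0.0269 + 0.0301 + 0.0068 + 0.0076 = 0.071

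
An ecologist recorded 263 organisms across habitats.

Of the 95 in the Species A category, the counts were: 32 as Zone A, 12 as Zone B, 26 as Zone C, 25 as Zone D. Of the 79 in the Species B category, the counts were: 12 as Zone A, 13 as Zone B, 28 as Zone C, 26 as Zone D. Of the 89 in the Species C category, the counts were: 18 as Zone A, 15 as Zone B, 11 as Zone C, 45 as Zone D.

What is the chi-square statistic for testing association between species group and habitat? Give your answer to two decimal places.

24.80

Row totals: 95, 79, 89. Column totals: 62, 40, 65, 96. Grand total N = 263.
Expected counts (row total × column total / N):
  Species A, Zone A: 95×62/263 = 22.3954
  Species A, Zone B: 95×40/263 = 14.4487
  Species A, Zone C: 95×65/263 = 23.4791
  Species A, Zone D: 95×96/263 = 34.6768
  Species B, Zone A: 79×62/263 = 18.6236
  Species B, Zone B: 79×40/263 = 12.0152
  Species B, Zone C: 79×65/263 = 19.5247
  Species B, Zone D: 79×96/263 = 28.8365
  Species C, Zone A: 89×62/263 = 20.9810
  Species C, Zone B: 89×40/263 = 13.5361
  Species C, Zone C: 89×65/263 = 21.9962
  Species C, Zone D: 89×96/263 = 32.4867
Contributions (O − E)²/E:
  (32 − 22.3954)²/22.3954 = 4.1191
  (12 − 14.4487)²/14.4487 = 0.4150
  (26 − 23.4791)²/23.4791 = 0.2707
  (25 − 34.6768)²/34.6768 = 2.7004
  (12 − 18.6236)²/18.6236 = 2.3557
  (13 − 12.0152)²/12.0152 = 0.0807
  (28 − 19.5247)²/19.5247 = 3.6790
  (26 − 28.8365)²/28.8365 = 0.2790
  (18 − 20.9810)²/20.9810 = 0.4235
  (15 − 13.5361)²/13.5361 = 0.1583
  (11 − 21.9962)²/21.9962 = 5.4972
  (45 − 32.4867)²/32.4867 = 4.8199
χ² = 4.1191 + 0.4150 + 0.2707 + 2.7004 + 2.3557 + 0.0807 + 3.6790 + 0.2790 + 0.4235 + 0.1583 + 5.4972 + 4.8199 = 24.80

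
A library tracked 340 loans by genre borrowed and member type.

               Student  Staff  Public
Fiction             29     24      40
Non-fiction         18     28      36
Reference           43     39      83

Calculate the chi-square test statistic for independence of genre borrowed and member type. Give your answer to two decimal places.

Row totals: 93, 82, 165. Column totals: 90, 91, 159. Grand total N = 340.
Expected counts (row total × column total / N):
  Fiction, Student: 93×90/340 = 24.618
  Fiction, Staff: 93×91/340 = 24.891
  Fiction, Public: 93×159/340 = 43.491
  Non-fiction, Student: 82×90/340 = 21.706
  Non-fiction, Staff: 82×91/340 = 21.947
  Non-fiction, Public: 82×159/340 = 38.347
  Reference, Student: 165×90/340 = 43.676
  Reference, Staff: 165×91/340 = 44.162
  Reference, Public: 165×159/340 = 77.162
Contributions (O − E)²/E:
  (29 − 24.618)²/24.618 = 0.7800
  (24 − 24.891)²/24.891 = 0.0319
  (40 − 43.491)²/43.491 = 0.2802
  (18 − 21.706)²/21.706 = 0.6327
  (28 − 21.947)²/21.947 = 1.6694
  (36 − 38.347)²/38.347 = 0.1436
  (43 − 43.676)²/43.676 = 0.0105
  (39 − 44.162)²/44.162 = 0.6034
  (83 − 77.162)²/77.162 = 0.4417
χ² = 0.7800 + 0.0319 + 0.2802 + 0.6327 + 1.6694 + 0.1436 + 0.0105 + 0.6034 + 0.4417 = 4.59

4.59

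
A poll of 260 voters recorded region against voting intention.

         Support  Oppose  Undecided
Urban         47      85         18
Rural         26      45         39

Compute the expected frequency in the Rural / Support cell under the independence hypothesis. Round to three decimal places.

Row total (Rural) = 110; column total (Support) = 73; grand total N = 260.
Expected count = (row total × column total) / N = 110 × 73 / 260 = 30.885.

30.885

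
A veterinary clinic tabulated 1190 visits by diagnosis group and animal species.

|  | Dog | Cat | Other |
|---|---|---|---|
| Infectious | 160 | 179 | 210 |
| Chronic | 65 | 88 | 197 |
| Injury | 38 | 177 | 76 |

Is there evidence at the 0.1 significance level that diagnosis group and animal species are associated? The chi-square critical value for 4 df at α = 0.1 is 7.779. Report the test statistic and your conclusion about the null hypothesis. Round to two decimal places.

122.33; reject H₀

Row totals: 549, 350, 291. Column totals: 263, 444, 483. Grand total N = 1190.
Expected counts (row total × column total / N):
  Infectious, Dog: 549×263/1190 = 121.334
  Infectious, Cat: 549×444/1190 = 204.837
  Infectious, Other: 549×483/1190 = 222.829
  Chronic, Dog: 350×263/1190 = 77.353
  Chronic, Cat: 350×444/1190 = 130.588
  Chronic, Other: 350×483/1190 = 142.059
  Injury, Dog: 291×263/1190 = 64.313
  Injury, Cat: 291×444/1190 = 108.575
  Injury, Other: 291×483/1190 = 118.112
Contributions (O − E)²/E:
  (160 − 121.334)²/121.334 = 12.3219
  (179 − 204.837)²/204.837 = 3.2589
  (210 − 222.829)²/222.829 = 0.7386
  (65 − 77.353)²/77.353 = 1.9727
  (88 − 130.588)²/130.588 = 13.8890
  (197 − 142.059)²/142.059 = 21.2483
  (38 − 64.313)²/64.313 = 10.7657
  (177 − 108.575)²/108.575 = 43.1221
  (76 − 118.112)²/118.112 = 15.0147
χ² = 12.3219 + 3.2589 + 0.7386 + 1.9727 + 13.8890 + 21.2483 + 10.7657 + 43.1221 + 15.0147 = 122.33
df = (3−1)(3−1) = 4. Since 122.33 > 7.779, reject the null hypothesis of independence at α = 0.1.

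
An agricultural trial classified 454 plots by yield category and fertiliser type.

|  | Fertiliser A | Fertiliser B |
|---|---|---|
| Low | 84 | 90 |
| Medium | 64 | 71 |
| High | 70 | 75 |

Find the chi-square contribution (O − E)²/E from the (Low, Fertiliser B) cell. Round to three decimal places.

Row total (Low) = 174; column total (Fertiliser B) = 236; N = 454.
Expected count E = 174 × 236 / 454 = 90.4493.
Contribution = (O − E)²/E = (90 − 90.4493)² / 90.4493 = 0.002.

0.002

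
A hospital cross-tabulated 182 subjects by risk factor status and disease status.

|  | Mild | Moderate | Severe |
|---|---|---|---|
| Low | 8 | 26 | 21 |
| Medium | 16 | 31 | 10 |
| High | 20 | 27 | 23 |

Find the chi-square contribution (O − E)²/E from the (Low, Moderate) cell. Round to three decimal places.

0.015

Row total (Low) = 55; column total (Moderate) = 84; N = 182.
Expected count E = 55 × 84 / 182 = 25.3846.
Contribution = (O − E)²/E = (26 − 25.3846)² / 25.3846 = 0.015.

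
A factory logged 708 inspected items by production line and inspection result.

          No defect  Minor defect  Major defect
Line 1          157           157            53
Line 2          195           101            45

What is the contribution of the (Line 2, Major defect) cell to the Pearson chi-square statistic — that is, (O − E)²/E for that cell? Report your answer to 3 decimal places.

Row total (Line 2) = 341; column total (Major defect) = 98; N = 708.
Expected count E = 341 × 98 / 708 = 47.2006.
Contribution = (O − E)²/E = (45 − 47.2006)² / 47.2006 = 0.103.

0.103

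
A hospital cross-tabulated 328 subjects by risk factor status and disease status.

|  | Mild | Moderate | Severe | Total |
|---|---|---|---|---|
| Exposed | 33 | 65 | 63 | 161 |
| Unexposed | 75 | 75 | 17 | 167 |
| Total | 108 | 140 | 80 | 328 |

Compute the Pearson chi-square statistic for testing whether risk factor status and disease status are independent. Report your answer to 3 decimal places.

Grand total N = 328.
Expected counts (row total × column total / N):
  Exposed, Mild: 161×108/328 = 53.0122
  Exposed, Moderate: 161×140/328 = 68.7195
  Exposed, Severe: 161×80/328 = 39.2683
  Unexposed, Mild: 167×108/328 = 54.9878
  Unexposed, Moderate: 167×140/328 = 71.2805
  Unexposed, Severe: 167×80/328 = 40.7317
Contributions (O − E)²/E:
  (33 − 53.0122)²/53.0122 = 7.5546
  (65 − 68.7195)²/68.7195 = 0.2013
  (63 − 39.2683)²/39.2683 = 14.3422
  (75 − 54.9878)²/54.9878 = 7.2832
  (75 − 71.2805)²/71.2805 = 0.1941
  (17 − 40.7317)²/40.7317 = 13.8269
χ² = 7.5546 + 0.2013 + 14.3422 + 7.2832 + 0.1941 + 13.8269 = 43.402

43.402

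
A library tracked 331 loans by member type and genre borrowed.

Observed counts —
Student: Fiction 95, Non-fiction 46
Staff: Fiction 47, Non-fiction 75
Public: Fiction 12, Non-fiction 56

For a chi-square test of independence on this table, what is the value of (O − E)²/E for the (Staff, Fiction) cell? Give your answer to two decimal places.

Row total (Staff) = 122; column total (Fiction) = 154; N = 331.
Expected count E = 122 × 154 / 331 = 56.7613.
Contribution = (O − E)²/E = (47 − 56.7613)² / 56.7613 = 1.68.

1.68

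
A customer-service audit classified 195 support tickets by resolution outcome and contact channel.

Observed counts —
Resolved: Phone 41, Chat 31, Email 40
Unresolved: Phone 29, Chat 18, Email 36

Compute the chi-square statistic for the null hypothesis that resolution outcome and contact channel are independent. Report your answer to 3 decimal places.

1.436

Row totals: 112, 83. Column totals: 70, 49, 76. Grand total N = 195.
Expected counts (row total × column total / N):
  Resolved, Phone: 112×70/195 = 40.2051
  Resolved, Chat: 112×49/195 = 28.1436
  Resolved, Email: 112×76/195 = 43.6513
  Unresolved, Phone: 83×70/195 = 29.7949
  Unresolved, Chat: 83×49/195 = 20.8564
  Unresolved, Email: 83×76/195 = 32.3487
Contributions (O − E)²/E:
  (41 − 40.2051)²/40.2051 = 0.0157
  (31 − 28.1436)²/28.1436 = 0.2899
  (40 − 43.6513)²/43.6513 = 0.3054
  (29 − 29.7949)²/29.7949 = 0.0212
  (18 − 20.8564)²/20.8564 = 0.3912
  (36 − 32.3487)²/32.3487 = 0.4121
χ² = 0.0157 + 0.2899 + 0.3054 + 0.0212 + 0.3912 + 0.4121 = 1.436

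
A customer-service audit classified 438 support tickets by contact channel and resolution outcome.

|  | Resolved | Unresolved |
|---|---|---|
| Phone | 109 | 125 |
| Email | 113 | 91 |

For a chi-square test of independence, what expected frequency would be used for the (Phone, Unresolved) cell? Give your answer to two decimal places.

Row total (Phone) = 234; column total (Unresolved) = 216; grand total N = 438.
Expected count = (row total × column total) / N = 234 × 216 / 438 = 115.40.

115.40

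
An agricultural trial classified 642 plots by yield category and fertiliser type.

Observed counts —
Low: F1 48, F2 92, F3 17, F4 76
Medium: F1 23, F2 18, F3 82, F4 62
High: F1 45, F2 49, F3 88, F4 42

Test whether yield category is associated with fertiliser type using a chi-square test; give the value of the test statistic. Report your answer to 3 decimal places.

113.954

Row totals: 233, 185, 224. Column totals: 116, 159, 187, 180. Grand total N = 642.
Expected counts (row total × column total / N):
  Low, F1: 233×116/642 = 42.0997
  Low, F2: 233×159/642 = 57.7056
  Low, F3: 233×187/642 = 67.8676
  Low, F4: 233×180/642 = 65.3271
  Medium, F1: 185×116/642 = 33.4268
  Medium, F2: 185×159/642 = 45.8178
  Medium, F3: 185×187/642 = 53.8863
  Medium, F4: 185×180/642 = 51.8692
  High, F1: 224×116/642 = 40.4735
  High, F2: 224×159/642 = 55.4766
  High, F3: 224×187/642 = 65.2461
  High, F4: 224×180/642 = 62.8037
Contributions (O − E)²/E:
  (48 − 42.0997)²/42.0997 = 0.8269
  (92 − 57.7056)²/57.7056 = 20.3811
  (17 − 67.8676)²/67.8676 = 38.1259
  (76 − 65.3271)²/65.3271 = 1.7437
  (23 − 33.4268)²/33.4268 = 3.2524
  (18 − 45.8178)²/45.8178 = 16.8893
  (82 − 53.8863)²/53.8863 = 14.6676
  (62 − 51.8692)²/51.8692 = 1.9787
  (45 − 40.4735)²/40.4735 = 0.5062
  (49 − 55.4766)²/55.4766 = 0.7561
  (88 − 65.2461)²/65.2461 = 7.9352
  (42 − 62.8037)²/62.8037 = 6.8912
χ² = 0.8269 + 20.3811 + 38.1259 + 1.7437 + 3.2524 + 16.8893 + 14.6676 + 1.9787 + 0.5062 + 0.7561 + 7.9352 + 6.8912 = 113.954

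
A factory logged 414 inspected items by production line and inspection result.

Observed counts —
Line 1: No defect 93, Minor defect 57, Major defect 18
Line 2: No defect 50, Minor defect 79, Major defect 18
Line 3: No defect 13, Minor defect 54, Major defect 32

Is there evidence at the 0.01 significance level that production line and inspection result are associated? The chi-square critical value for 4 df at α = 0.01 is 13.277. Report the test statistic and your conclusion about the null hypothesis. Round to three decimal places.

Row totals: 168, 147, 99. Column totals: 156, 190, 68. Grand total N = 414.
Expected counts (row total × column total / N):
  Line 1, No defect: 168×156/414 = 63.3043
  Line 1, Minor defect: 168×190/414 = 77.1014
  Line 1, Major defect: 168×68/414 = 27.5942
  Line 2, No defect: 147×156/414 = 55.3913
  Line 2, Minor defect: 147×190/414 = 67.4638
  Line 2, Major defect: 147×68/414 = 24.1449
  Line 3, No defect: 99×156/414 = 37.3043
  Line 3, Minor defect: 99×190/414 = 45.4348
  Line 3, Major defect: 99×68/414 = 16.2609
Contributions (O − E)²/E:
  (93 − 63.3043)²/63.3043 = 13.9301
  (57 − 77.1014)²/77.1014 = 5.2407
  (18 − 27.5942)²/27.5942 = 3.3358
  (50 − 55.3913)²/55.3913 = 0.5247
  (79 − 67.4638)²/67.4638 = 1.9727
  (18 − 24.1449)²/24.1449 = 1.5639
  (13 − 37.3043)²/37.3043 = 15.8346
  (54 − 45.4348)²/45.4348 = 1.6147
  (32 − 16.2609)²/16.2609 = 15.2340
χ² = 13.9301 + 5.2407 + 3.3358 + 0.5247 + 1.9727 + 1.5639 + 15.8346 + 1.6147 + 15.2340 = 59.251
df = (3−1)(3−1) = 4. Since 59.251 > 13.277, reject the null hypothesis of independence at α = 0.01.

59.251; reject H₀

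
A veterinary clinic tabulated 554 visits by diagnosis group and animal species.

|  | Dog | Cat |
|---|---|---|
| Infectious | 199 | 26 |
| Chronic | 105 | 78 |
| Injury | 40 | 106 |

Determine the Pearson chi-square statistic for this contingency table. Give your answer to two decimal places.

Row totals: 225, 183, 146. Column totals: 344, 210. Grand total N = 554.
Expected counts (row total × column total / N):
  Infectious, Dog: 225×344/554 = 139.711
  Infectious, Cat: 225×210/554 = 85.289
  Chronic, Dog: 183×344/554 = 113.632
  Chronic, Cat: 183×210/554 = 69.368
  Injury, Dog: 146×344/554 = 90.657
  Injury, Cat: 146×210/554 = 55.343
Contributions (O − E)²/E:
  (199 − 139.711)²/139.711 = 25.1604
  (26 − 85.289)²/85.289 = 41.2150
  (105 − 113.632)²/113.632 = 0.6557
  (78 − 69.368)²/69.368 = 1.0741
  (40 − 90.657)²/90.657 = 28.3059
  (106 − 55.343)²/55.343 = 46.3678
χ² = 25.1604 + 41.2150 + 0.6557 + 1.0741 + 28.3059 + 46.3678 = 142.78

142.78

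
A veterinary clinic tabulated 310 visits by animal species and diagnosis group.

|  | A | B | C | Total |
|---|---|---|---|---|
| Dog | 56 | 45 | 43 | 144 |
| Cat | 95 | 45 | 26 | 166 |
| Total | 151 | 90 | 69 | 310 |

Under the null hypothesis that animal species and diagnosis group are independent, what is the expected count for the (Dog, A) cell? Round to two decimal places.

Row total (Dog) = 144; column total (A) = 151; grand total N = 310.
Expected count = (row total × column total) / N = 144 × 151 / 310 = 70.14.

70.14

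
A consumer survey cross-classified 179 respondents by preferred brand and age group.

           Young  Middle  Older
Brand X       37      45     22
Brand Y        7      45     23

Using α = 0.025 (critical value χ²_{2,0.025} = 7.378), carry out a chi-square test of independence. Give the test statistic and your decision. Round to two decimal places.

16.20; reject H₀

Row totals: 104, 75. Column totals: 44, 90, 45. Grand total N = 179.
Expected counts (row total × column total / N):
  Brand X, Young: 104×44/179 = 25.564
  Brand X, Middle: 104×90/179 = 52.291
  Brand X, Older: 104×45/179 = 26.145
  Brand Y, Young: 75×44/179 = 18.436
  Brand Y, Middle: 75×90/179 = 37.709
  Brand Y, Older: 75×45/179 = 18.855
Contributions (O − E)²/E:
  (37 − 25.564)²/25.564 = 5.1159
  (45 − 52.291)²/52.291 = 1.0166
  (22 − 26.145)²/26.145 = 0.6571
  (7 − 18.436)²/18.436 = 7.0938
  (45 − 37.709)²/37.709 = 1.4097
  (23 − 18.855)²/18.855 = 0.9112
χ² = 5.1159 + 1.0166 + 0.6571 + 7.0938 + 1.4097 + 0.9112 = 16.20
df = (2−1)(3−1) = 2. Since 16.20 > 7.378, reject the null hypothesis of independence at α = 0.025.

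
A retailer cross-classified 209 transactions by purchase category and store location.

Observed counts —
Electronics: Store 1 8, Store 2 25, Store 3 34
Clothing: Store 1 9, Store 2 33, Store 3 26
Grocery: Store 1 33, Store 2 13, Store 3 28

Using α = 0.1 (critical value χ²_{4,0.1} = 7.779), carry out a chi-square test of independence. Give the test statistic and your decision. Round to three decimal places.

Row totals: 67, 68, 74. Column totals: 50, 71, 88. Grand total N = 209.
Expected counts (row total × column total / N):
  Electronics, Store 1: 67×50/209 = 16.0287
  Electronics, Store 2: 67×71/209 = 22.7608
  Electronics, Store 3: 67×88/209 = 28.2105
  Clothing, Store 1: 68×50/209 = 16.2679
  Clothing, Store 2: 68×71/209 = 23.1005
  Clothing, Store 3: 68×88/209 = 28.6316
  Grocery, Store 1: 74×50/209 = 17.7033
  Grocery, Store 2: 74×71/209 = 25.1388
  Grocery, Store 3: 74×88/209 = 31.1579
Contributions (O − E)²/E:
  (8 − 16.0287)²/16.0287 = 4.0215
  (25 − 22.7608)²/22.7608 = 0.2203
  (34 − 28.2105)²/28.2105 = 1.1882
  (9 − 16.2679)²/16.2679 = 3.2470
  (33 − 23.1005)²/23.1005 = 4.2423
  (26 − 28.6316)²/28.6316 = 0.2419
  (33 − 17.7033)²/17.7033 = 13.2173
  (13 − 25.1388)²/25.1388 = 5.8615
  (28 − 31.1579)²/31.1579 = 0.3201
χ² = 4.0215 + 0.2203 + 1.1882 + 3.2470 + 4.2423 + 0.2419 + 13.2173 + 5.8615 + 0.3201 = 32.560
df = (3−1)(3−1) = 4. Since 32.560 > 7.779, reject the null hypothesis of independence at α = 0.1.

32.560; reject H₀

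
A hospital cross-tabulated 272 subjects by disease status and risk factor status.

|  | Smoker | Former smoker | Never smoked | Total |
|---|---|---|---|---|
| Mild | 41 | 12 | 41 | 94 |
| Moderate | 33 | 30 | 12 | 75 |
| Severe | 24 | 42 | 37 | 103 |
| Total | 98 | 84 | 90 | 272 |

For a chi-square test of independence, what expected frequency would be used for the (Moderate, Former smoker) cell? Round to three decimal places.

23.162

Row total (Moderate) = 75; column total (Former smoker) = 84; grand total N = 272.
Expected count = (row total × column total) / N = 75 × 84 / 272 = 23.162.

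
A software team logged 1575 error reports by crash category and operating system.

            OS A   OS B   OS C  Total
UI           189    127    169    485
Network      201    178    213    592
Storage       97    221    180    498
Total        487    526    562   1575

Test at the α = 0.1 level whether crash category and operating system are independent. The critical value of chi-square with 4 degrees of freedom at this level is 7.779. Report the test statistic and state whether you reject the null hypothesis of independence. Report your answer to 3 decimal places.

60.645; reject H₀

Grand total N = 1575.
Expected counts (row total × column total / N):
  UI, OS A: 485×487/1575 = 149.9651
  UI, OS B: 485×526/1575 = 161.9746
  UI, OS C: 485×562/1575 = 173.0603
  Network, OS A: 592×487/1575 = 183.0502
  Network, OS B: 592×526/1575 = 197.7092
  Network, OS C: 592×562/1575 = 211.2406
  Storage, OS A: 498×487/1575 = 153.9848
  Storage, OS B: 498×526/1575 = 166.3162
  Storage, OS C: 498×562/1575 = 177.6990
Contributions (O − E)²/E:
  (189 − 149.9651)²/149.9651 = 10.1605
  (127 − 161.9746)²/161.9746 = 7.5519
  (169 − 173.0603)²/173.0603 = 0.0953
  (201 − 183.0502)²/183.0502 = 1.7601
  (178 − 197.7092)²/197.7092 = 1.9648
  (213 − 211.2406)²/211.2406 = 0.0147
  (97 − 153.9848)²/153.9848 = 21.0882
  (221 − 166.3162)²/166.3162 = 17.9797
  (180 − 177.6990)²/177.6990 = 0.0298
χ² = 10.1605 + 7.5519 + 0.0953 + 1.7601 + 1.9648 + 0.0147 + 21.0882 + 17.9797 + 0.0298 = 60.645
df = (3−1)(3−1) = 4. Since 60.645 > 7.779, reject the null hypothesis of independence at α = 0.1.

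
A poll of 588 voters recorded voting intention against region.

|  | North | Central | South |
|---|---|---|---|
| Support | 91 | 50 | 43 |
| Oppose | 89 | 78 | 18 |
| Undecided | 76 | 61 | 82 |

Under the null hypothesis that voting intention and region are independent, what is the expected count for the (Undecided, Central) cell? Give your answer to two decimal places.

Row total (Undecided) = 219; column total (Central) = 189; grand total N = 588.
Expected count = (row total × column total) / N = 219 × 189 / 588 = 70.39.

70.39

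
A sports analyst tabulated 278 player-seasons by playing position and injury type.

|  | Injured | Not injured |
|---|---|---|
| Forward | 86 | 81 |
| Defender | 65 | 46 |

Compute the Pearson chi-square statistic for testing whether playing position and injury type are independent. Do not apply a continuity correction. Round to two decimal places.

Row totals: 167, 111. Column totals: 151, 127. Grand total N = 278.
Expected counts (row total × column total / N):
  Forward, Injured: 167×151/278 = 90.709
  Forward, Not injured: 167×127/278 = 76.291
  Defender, Injured: 111×151/278 = 60.291
  Defender, Not injured: 111×127/278 = 50.709
Contributions (O − E)²/E:
  (86 − 90.709)²/90.709 = 0.2445
  (81 − 76.291)²/76.291 = 0.2907
  (65 − 60.291)²/60.291 = 0.3678
  (46 − 50.709)²/50.709 = 0.4373
χ² = 0.2445 + 0.2907 + 0.3678 + 0.4373 = 1.34

1.34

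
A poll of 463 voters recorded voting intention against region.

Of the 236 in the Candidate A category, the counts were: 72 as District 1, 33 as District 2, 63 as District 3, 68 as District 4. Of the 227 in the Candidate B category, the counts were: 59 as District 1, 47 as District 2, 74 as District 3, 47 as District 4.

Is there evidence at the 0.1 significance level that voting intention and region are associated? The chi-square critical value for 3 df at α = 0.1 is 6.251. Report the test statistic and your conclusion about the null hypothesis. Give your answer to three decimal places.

8.286; reject H₀

Row totals: 236, 227. Column totals: 131, 80, 137, 115. Grand total N = 463.
Expected counts (row total × column total / N):
  Candidate A, District 1: 236×131/463 = 66.7732
  Candidate A, District 2: 236×80/463 = 40.7775
  Candidate A, District 3: 236×137/463 = 69.8315
  Candidate A, District 4: 236×115/463 = 58.6177
  Candidate B, District 1: 227×131/463 = 64.2268
  Candidate B, District 2: 227×80/463 = 39.2225
  Candidate B, District 3: 227×137/463 = 67.1685
  Candidate B, District 4: 227×115/463 = 56.3823
Contributions (O − E)²/E:
  (72 − 66.7732)²/66.7732 = 0.4091
  (33 − 40.7775)²/40.7775 = 1.4834
  (63 − 69.8315)²/69.8315 = 0.6683
  (68 − 58.6177)²/58.6177 = 1.5017
  (59 − 64.2268)²/64.2268 = 0.4254
  (47 − 39.2225)²/39.2225 = 1.5422
  (74 − 67.1685)²/67.1685 = 0.6948
  (47 − 56.3823)²/56.3823 = 1.5613
χ² = 0.4091 + 1.4834 + 0.6683 + 1.5017 + 0.4254 + 1.5422 + 0.6948 + 1.5613 = 8.286
df = (2−1)(4−1) = 3. Since 8.286 > 6.251, reject the null hypothesis of independence at α = 0.1.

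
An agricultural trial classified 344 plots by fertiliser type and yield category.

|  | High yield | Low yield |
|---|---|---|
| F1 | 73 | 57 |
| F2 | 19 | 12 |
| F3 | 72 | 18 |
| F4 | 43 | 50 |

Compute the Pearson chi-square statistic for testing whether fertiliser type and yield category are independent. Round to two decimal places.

Row totals: 130, 31, 90, 93. Column totals: 207, 137. Grand total N = 344.
Expected counts (row total × column total / N):
  F1, High yield: 130×207/344 = 78.227
  F1, Low yield: 130×137/344 = 51.773
  F2, High yield: 31×207/344 = 18.654
  F2, Low yield: 31×137/344 = 12.346
  F3, High yield: 90×207/344 = 54.157
  F3, Low yield: 90×137/344 = 35.843
  F4, High yield: 93×207/344 = 55.962
  F4, Low yield: 93×137/344 = 37.038
Contributions (O − E)²/E:
  (73 − 78.227)²/78.227 = 0.3493
  (57 − 51.773)²/51.773 = 0.5277
  (19 − 18.654)²/18.654 = 0.0064
  (12 − 12.346)²/12.346 = 0.0097
  (72 − 54.157)²/54.157 = 5.8787
  (18 − 35.843)²/35.843 = 8.8824
  (43 − 55.962)²/55.962 = 3.0023
  (50 − 37.038)²/37.038 = 4.5362
χ² = 0.3493 + 0.5277 + 0.0064 + 0.0097 + 5.8787 + 8.8824 + 3.0023 + 4.5362 = 23.19

23.19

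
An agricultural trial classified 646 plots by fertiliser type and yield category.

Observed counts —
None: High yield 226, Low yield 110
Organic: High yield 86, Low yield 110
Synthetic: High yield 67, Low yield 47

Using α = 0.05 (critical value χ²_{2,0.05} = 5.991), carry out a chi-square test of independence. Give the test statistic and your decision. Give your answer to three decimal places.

27.916; reject H₀

Row totals: 336, 196, 114. Column totals: 379, 267. Grand total N = 646.
Expected counts (row total × column total / N):
  None, High yield: 336×379/646 = 197.1269
  None, Low yield: 336×267/646 = 138.8731
  Organic, High yield: 196×379/646 = 114.9907
  Organic, Low yield: 196×267/646 = 81.0093
  Synthetic, High yield: 114×379/646 = 66.8824
  Synthetic, Low yield: 114×267/646 = 47.1176
Contributions (O − E)²/E:
  (226 − 197.1269)²/197.1269 = 4.2290
  (110 − 138.8731)²/138.8731 = 6.0030
  (86 − 114.9907)²/114.9907 = 7.3089
  (110 − 81.0093)²/81.0093 = 10.3749
  (67 − 66.8824)²/66.8824 = 0.0002
  (47 − 47.1176)²/47.1176 = 0.0003
χ² = 4.2290 + 6.0030 + 7.3089 + 10.3749 + 0.0002 + 0.0003 = 27.916
df = (3−1)(2−1) = 2. Since 27.916 > 5.991, reject the null hypothesis of independence at α = 0.05.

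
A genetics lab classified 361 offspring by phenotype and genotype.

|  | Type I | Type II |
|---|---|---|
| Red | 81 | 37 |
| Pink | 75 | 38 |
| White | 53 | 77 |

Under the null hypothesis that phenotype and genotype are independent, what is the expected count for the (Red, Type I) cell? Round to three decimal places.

Row total (Red) = 118; column total (Type I) = 209; grand total N = 361.
Expected count = (row total × column total) / N = 118 × 209 / 361 = 68.316.

68.316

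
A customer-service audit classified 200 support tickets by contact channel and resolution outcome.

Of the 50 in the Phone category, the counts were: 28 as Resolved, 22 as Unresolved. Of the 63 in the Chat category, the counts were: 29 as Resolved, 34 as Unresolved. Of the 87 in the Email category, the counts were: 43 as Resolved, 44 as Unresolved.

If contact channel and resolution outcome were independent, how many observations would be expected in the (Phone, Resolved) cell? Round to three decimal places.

25.000

Row total (Phone) = 50; column total (Resolved) = 100; grand total N = 200.
Expected count = (row total × column total) / N = 50 × 100 / 200 = 25.000.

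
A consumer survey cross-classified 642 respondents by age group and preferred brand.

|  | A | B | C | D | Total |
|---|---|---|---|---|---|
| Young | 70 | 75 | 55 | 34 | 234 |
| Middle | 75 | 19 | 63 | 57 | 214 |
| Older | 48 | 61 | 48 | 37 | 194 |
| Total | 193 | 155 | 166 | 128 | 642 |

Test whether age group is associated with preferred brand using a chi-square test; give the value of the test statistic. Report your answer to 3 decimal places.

Grand total N = 642.
Expected counts (row total × column total / N):
  Young, A: 234×193/642 = 70.3458
  Young, B: 234×155/642 = 56.4953
  Young, C: 234×166/642 = 60.5047
  Young, D: 234×128/642 = 46.6542
  Middle, A: 214×193/642 = 64.3333
  Middle, B: 214×155/642 = 51.6667
  Middle, C: 214×166/642 = 55.3333
  Middle, D: 214×128/642 = 42.6667
  Older, A: 194×193/642 = 58.3209
  Older, B: 194×155/642 = 46.8380
  Older, C: 194×166/642 = 50.1620
  Older, D: 194×128/642 = 38.6791
Contributions (O − E)²/E:
  (70 − 70.3458)²/70.3458 = 0.0017
  (75 − 56.4953)²/56.4953 = 6.0611
  (55 − 60.5047)²/60.5047 = 0.5008
  (34 − 46.6542)²/46.6542 = 3.4322
  (75 − 64.3333)²/64.3333 = 1.7686
  (19 − 51.6667)²/51.6667 = 20.6538
  (63 − 55.3333)²/55.3333 = 1.0623
  (57 − 42.6667)²/42.6667 = 4.8151
  (48 − 58.3209)²/58.3209 = 1.8265
  (61 − 46.8380)²/46.8380 = 4.2820
  (48 − 50.1620)²/50.1620 = 0.0932
  (37 − 38.6791)²/38.6791 = 0.0729
χ² = 0.0017 + 6.0611 + 0.5008 + 3.4322 + 1.7686 + 20.6538 + 1.0623 + 4.8151 + 1.8265 + 4.2820 + 0.0932 + 0.0729 = 44.570

44.570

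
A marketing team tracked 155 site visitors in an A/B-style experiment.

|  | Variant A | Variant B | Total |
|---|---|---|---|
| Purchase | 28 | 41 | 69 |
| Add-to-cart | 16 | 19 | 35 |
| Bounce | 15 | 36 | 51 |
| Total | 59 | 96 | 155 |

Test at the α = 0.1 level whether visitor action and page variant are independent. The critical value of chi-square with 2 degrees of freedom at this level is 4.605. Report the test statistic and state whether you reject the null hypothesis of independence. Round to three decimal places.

2.674; fail to reject H₀

Grand total N = 155.
Expected counts (row total × column total / N):
  Purchase, Variant A: 69×59/155 = 26.2645
  Purchase, Variant B: 69×96/155 = 42.7355
  Add-to-cart, Variant A: 35×59/155 = 13.3226
  Add-to-cart, Variant B: 35×96/155 = 21.6774
  Bounce, Variant A: 51×59/155 = 19.4129
  Bounce, Variant B: 51×96/155 = 31.5871
Contributions (O − E)²/E:
  (28 − 26.2645)²/26.2645 = 0.1147
  (41 − 42.7355)²/42.7355 = 0.0705
  (16 − 13.3226)²/13.3226 = 0.5381
  (19 − 21.6774)²/21.6774 = 0.3307
  (15 − 19.4129)²/19.4129 = 1.0031
  (36 − 31.5871)²/31.5871 = 0.6165
χ² = 0.1147 + 0.0705 + 0.5381 + 0.3307 + 1.0031 + 0.6165 = 2.674
df = (3−1)(2−1) = 2. Since 2.674 < 4.605, fail to reject the null hypothesis of independence at α = 0.1.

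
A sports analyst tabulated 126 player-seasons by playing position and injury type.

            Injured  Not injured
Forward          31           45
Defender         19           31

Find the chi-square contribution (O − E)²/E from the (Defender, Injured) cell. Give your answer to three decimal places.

Row total (Defender) = 50; column total (Injured) = 50; N = 126.
Expected count E = 50 × 50 / 126 = 19.8413.
Contribution = (O − E)²/E = (19 − 19.8413)² / 19.8413 = 0.036.

0.036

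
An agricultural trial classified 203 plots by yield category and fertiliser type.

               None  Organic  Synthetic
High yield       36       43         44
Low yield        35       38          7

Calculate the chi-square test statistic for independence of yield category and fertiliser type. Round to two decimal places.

18.91

Row totals: 123, 80. Column totals: 71, 81, 51. Grand total N = 203.
Expected counts (row total × column total / N):
  High yield, None: 123×71/203 = 43.020
  High yield, Organic: 123×81/203 = 49.079
  High yield, Synthetic: 123×51/203 = 30.901
  Low yield, None: 80×71/203 = 27.980
  Low yield, Organic: 80×81/203 = 31.921
  Low yield, Synthetic: 80×51/203 = 20.099
Contributions (O − E)²/E:
  (36 − 43.020)²/43.020 = 1.1455
  (43 − 49.079)²/49.079 = 0.7530
  (44 − 30.901)²/30.901 = 5.5527
  (35 − 27.980)²/27.980 = 1.7613
  (38 − 31.921)²/31.921 = 1.1577
  (7 − 20.099)²/20.099 = 8.5369
χ² = 1.1455 + 0.7530 + 5.5527 + 1.7613 + 1.1577 + 8.5369 = 18.91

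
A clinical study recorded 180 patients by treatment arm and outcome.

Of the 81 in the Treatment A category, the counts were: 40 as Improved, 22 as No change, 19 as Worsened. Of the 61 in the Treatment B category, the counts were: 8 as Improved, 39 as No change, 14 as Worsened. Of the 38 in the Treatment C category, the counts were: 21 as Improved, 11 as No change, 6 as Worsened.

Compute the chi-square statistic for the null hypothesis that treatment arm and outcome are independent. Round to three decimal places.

Row totals: 81, 61, 38. Column totals: 69, 72, 39. Grand total N = 180.
Expected counts (row total × column total / N):
  Treatment A, Improved: 81×69/180 = 31.0500
  Treatment A, No change: 81×72/180 = 32.4000
  Treatment A, Worsened: 81×39/180 = 17.5500
  Treatment B, Improved: 61×69/180 = 23.3833
  Treatment B, No change: 61×72/180 = 24.4000
  Treatment B, Worsened: 61×39/180 = 13.2167
  Treatment C, Improved: 38×69/180 = 14.5667
  Treatment C, No change: 38×72/180 = 15.2000
  Treatment C, Worsened: 38×39/180 = 8.2333
Contributions (O − E)²/E:
  (40 − 31.0500)²/31.0500 = 2.5798
  (22 − 32.4000)²/32.4000 = 3.3383
  (19 − 17.5500)²/17.5500 = 0.1198
  (8 − 23.3833)²/23.3833 = 10.1203
  (39 − 24.4000)²/24.4000 = 8.7361
  (14 − 13.2167)²/13.2167 = 0.0464
  (21 − 14.5667)²/14.5667 = 2.8412
  (11 − 15.2000)²/15.2000 = 1.1605
  (6 − 8.2333)²/8.2333 = 0.6058
χ² = 2.5798 + 3.3383 + 0.1198 + 10.1203 + 8.7361 + 0.0464 + 2.8412 + 1.1605 + 0.6058 = 29.548

29.548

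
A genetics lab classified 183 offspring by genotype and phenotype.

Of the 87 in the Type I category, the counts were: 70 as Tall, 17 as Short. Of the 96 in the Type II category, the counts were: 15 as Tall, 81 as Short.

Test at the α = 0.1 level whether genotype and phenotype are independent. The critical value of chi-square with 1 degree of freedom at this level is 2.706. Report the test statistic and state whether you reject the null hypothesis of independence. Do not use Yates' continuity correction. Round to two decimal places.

Row totals: 87, 96. Column totals: 85, 98. Grand total N = 183.
Expected counts (row total × column total / N):
  Type I, Tall: 87×85/183 = 40.410
  Type I, Short: 87×98/183 = 46.590
  Type II, Tall: 96×85/183 = 44.590
  Type II, Short: 96×98/183 = 51.410
Contributions (O − E)²/E:
  (70 − 40.410)²/40.410 = 21.6671
  (17 − 46.590)²/46.590 = 18.7930
  (15 − 44.590)²/44.590 = 19.6360
  (81 − 51.410)²/51.410 = 17.0311
χ² = 21.6671 + 18.7930 + 19.6360 + 17.0311 = 77.13
df = (2−1)(2−1) = 1. Since 77.13 > 2.706, reject the null hypothesis of independence at α = 0.1.

77.13; reject H₀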